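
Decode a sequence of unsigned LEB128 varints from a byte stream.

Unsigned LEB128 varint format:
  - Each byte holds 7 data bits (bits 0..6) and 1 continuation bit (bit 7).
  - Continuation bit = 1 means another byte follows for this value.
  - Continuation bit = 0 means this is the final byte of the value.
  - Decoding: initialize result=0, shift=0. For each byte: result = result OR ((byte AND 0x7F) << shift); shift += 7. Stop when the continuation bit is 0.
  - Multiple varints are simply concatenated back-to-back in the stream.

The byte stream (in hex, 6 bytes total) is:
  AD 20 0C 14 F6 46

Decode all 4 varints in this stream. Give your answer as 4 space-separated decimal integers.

  byte[0]=0xAD cont=1 payload=0x2D=45: acc |= 45<<0 -> acc=45 shift=7
  byte[1]=0x20 cont=0 payload=0x20=32: acc |= 32<<7 -> acc=4141 shift=14 [end]
Varint 1: bytes[0:2] = AD 20 -> value 4141 (2 byte(s))
  byte[2]=0x0C cont=0 payload=0x0C=12: acc |= 12<<0 -> acc=12 shift=7 [end]
Varint 2: bytes[2:3] = 0C -> value 12 (1 byte(s))
  byte[3]=0x14 cont=0 payload=0x14=20: acc |= 20<<0 -> acc=20 shift=7 [end]
Varint 3: bytes[3:4] = 14 -> value 20 (1 byte(s))
  byte[4]=0xF6 cont=1 payload=0x76=118: acc |= 118<<0 -> acc=118 shift=7
  byte[5]=0x46 cont=0 payload=0x46=70: acc |= 70<<7 -> acc=9078 shift=14 [end]
Varint 4: bytes[4:6] = F6 46 -> value 9078 (2 byte(s))

Answer: 4141 12 20 9078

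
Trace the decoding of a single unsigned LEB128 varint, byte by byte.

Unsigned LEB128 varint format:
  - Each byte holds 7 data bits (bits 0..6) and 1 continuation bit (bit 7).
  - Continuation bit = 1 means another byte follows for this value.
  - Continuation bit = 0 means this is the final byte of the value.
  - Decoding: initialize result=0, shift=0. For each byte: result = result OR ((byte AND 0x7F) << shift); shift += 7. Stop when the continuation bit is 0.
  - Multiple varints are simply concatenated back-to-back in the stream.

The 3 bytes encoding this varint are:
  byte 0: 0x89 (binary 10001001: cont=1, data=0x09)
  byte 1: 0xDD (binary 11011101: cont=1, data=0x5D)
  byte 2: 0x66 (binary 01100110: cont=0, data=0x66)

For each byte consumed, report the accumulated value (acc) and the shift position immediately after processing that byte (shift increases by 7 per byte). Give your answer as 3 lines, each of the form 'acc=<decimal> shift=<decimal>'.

Answer: acc=9 shift=7
acc=11913 shift=14
acc=1683081 shift=21

Derivation:
byte 0=0x89: payload=0x09=9, contrib = 9<<0 = 9; acc -> 9, shift -> 7
byte 1=0xDD: payload=0x5D=93, contrib = 93<<7 = 11904; acc -> 11913, shift -> 14
byte 2=0x66: payload=0x66=102, contrib = 102<<14 = 1671168; acc -> 1683081, shift -> 21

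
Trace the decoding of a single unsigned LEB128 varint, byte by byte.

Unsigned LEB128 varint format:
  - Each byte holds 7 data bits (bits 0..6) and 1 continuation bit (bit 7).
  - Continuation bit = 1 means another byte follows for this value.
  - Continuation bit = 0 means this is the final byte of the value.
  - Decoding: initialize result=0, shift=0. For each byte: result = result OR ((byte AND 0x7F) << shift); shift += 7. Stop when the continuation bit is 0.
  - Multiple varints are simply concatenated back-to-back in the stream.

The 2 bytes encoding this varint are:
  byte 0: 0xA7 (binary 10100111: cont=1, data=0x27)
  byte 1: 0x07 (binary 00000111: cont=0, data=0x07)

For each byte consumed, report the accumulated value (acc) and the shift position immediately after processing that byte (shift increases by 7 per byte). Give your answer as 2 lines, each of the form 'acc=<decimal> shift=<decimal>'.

byte 0=0xA7: payload=0x27=39, contrib = 39<<0 = 39; acc -> 39, shift -> 7
byte 1=0x07: payload=0x07=7, contrib = 7<<7 = 896; acc -> 935, shift -> 14

Answer: acc=39 shift=7
acc=935 shift=14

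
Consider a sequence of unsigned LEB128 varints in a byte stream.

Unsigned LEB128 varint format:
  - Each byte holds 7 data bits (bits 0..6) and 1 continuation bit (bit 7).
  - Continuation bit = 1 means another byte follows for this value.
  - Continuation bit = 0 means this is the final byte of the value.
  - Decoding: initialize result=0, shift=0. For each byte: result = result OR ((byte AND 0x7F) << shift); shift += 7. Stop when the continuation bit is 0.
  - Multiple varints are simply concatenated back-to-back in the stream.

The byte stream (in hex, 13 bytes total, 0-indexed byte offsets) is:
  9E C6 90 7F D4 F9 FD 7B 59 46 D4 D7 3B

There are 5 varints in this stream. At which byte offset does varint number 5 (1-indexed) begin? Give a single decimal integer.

  byte[0]=0x9E cont=1 payload=0x1E=30: acc |= 30<<0 -> acc=30 shift=7
  byte[1]=0xC6 cont=1 payload=0x46=70: acc |= 70<<7 -> acc=8990 shift=14
  byte[2]=0x90 cont=1 payload=0x10=16: acc |= 16<<14 -> acc=271134 shift=21
  byte[3]=0x7F cont=0 payload=0x7F=127: acc |= 127<<21 -> acc=266609438 shift=28 [end]
Varint 1: bytes[0:4] = 9E C6 90 7F -> value 266609438 (4 byte(s))
  byte[4]=0xD4 cont=1 payload=0x54=84: acc |= 84<<0 -> acc=84 shift=7
  byte[5]=0xF9 cont=1 payload=0x79=121: acc |= 121<<7 -> acc=15572 shift=14
  byte[6]=0xFD cont=1 payload=0x7D=125: acc |= 125<<14 -> acc=2063572 shift=21
  byte[7]=0x7B cont=0 payload=0x7B=123: acc |= 123<<21 -> acc=260013268 shift=28 [end]
Varint 2: bytes[4:8] = D4 F9 FD 7B -> value 260013268 (4 byte(s))
  byte[8]=0x59 cont=0 payload=0x59=89: acc |= 89<<0 -> acc=89 shift=7 [end]
Varint 3: bytes[8:9] = 59 -> value 89 (1 byte(s))
  byte[9]=0x46 cont=0 payload=0x46=70: acc |= 70<<0 -> acc=70 shift=7 [end]
Varint 4: bytes[9:10] = 46 -> value 70 (1 byte(s))
  byte[10]=0xD4 cont=1 payload=0x54=84: acc |= 84<<0 -> acc=84 shift=7
  byte[11]=0xD7 cont=1 payload=0x57=87: acc |= 87<<7 -> acc=11220 shift=14
  byte[12]=0x3B cont=0 payload=0x3B=59: acc |= 59<<14 -> acc=977876 shift=21 [end]
Varint 5: bytes[10:13] = D4 D7 3B -> value 977876 (3 byte(s))

Answer: 10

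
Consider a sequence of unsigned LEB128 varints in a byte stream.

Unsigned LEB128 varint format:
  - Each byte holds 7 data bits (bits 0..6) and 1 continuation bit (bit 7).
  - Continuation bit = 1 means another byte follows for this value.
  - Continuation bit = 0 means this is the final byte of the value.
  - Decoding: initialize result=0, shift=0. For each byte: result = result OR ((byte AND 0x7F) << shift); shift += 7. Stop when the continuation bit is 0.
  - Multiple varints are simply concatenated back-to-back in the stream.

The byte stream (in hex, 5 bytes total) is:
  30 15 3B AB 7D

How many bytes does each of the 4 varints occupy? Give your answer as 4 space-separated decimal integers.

Answer: 1 1 1 2

Derivation:
  byte[0]=0x30 cont=0 payload=0x30=48: acc |= 48<<0 -> acc=48 shift=7 [end]
Varint 1: bytes[0:1] = 30 -> value 48 (1 byte(s))
  byte[1]=0x15 cont=0 payload=0x15=21: acc |= 21<<0 -> acc=21 shift=7 [end]
Varint 2: bytes[1:2] = 15 -> value 21 (1 byte(s))
  byte[2]=0x3B cont=0 payload=0x3B=59: acc |= 59<<0 -> acc=59 shift=7 [end]
Varint 3: bytes[2:3] = 3B -> value 59 (1 byte(s))
  byte[3]=0xAB cont=1 payload=0x2B=43: acc |= 43<<0 -> acc=43 shift=7
  byte[4]=0x7D cont=0 payload=0x7D=125: acc |= 125<<7 -> acc=16043 shift=14 [end]
Varint 4: bytes[3:5] = AB 7D -> value 16043 (2 byte(s))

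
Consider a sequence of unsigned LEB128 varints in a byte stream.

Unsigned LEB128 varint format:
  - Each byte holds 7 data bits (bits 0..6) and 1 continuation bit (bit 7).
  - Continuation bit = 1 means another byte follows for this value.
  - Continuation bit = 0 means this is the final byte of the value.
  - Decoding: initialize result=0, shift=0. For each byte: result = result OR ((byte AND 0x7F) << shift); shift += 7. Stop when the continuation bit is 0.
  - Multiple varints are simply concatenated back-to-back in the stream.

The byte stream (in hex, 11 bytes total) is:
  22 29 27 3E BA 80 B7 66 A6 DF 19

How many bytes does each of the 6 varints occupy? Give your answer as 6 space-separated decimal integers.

  byte[0]=0x22 cont=0 payload=0x22=34: acc |= 34<<0 -> acc=34 shift=7 [end]
Varint 1: bytes[0:1] = 22 -> value 34 (1 byte(s))
  byte[1]=0x29 cont=0 payload=0x29=41: acc |= 41<<0 -> acc=41 shift=7 [end]
Varint 2: bytes[1:2] = 29 -> value 41 (1 byte(s))
  byte[2]=0x27 cont=0 payload=0x27=39: acc |= 39<<0 -> acc=39 shift=7 [end]
Varint 3: bytes[2:3] = 27 -> value 39 (1 byte(s))
  byte[3]=0x3E cont=0 payload=0x3E=62: acc |= 62<<0 -> acc=62 shift=7 [end]
Varint 4: bytes[3:4] = 3E -> value 62 (1 byte(s))
  byte[4]=0xBA cont=1 payload=0x3A=58: acc |= 58<<0 -> acc=58 shift=7
  byte[5]=0x80 cont=1 payload=0x00=0: acc |= 0<<7 -> acc=58 shift=14
  byte[6]=0xB7 cont=1 payload=0x37=55: acc |= 55<<14 -> acc=901178 shift=21
  byte[7]=0x66 cont=0 payload=0x66=102: acc |= 102<<21 -> acc=214810682 shift=28 [end]
Varint 5: bytes[4:8] = BA 80 B7 66 -> value 214810682 (4 byte(s))
  byte[8]=0xA6 cont=1 payload=0x26=38: acc |= 38<<0 -> acc=38 shift=7
  byte[9]=0xDF cont=1 payload=0x5F=95: acc |= 95<<7 -> acc=12198 shift=14
  byte[10]=0x19 cont=0 payload=0x19=25: acc |= 25<<14 -> acc=421798 shift=21 [end]
Varint 6: bytes[8:11] = A6 DF 19 -> value 421798 (3 byte(s))

Answer: 1 1 1 1 4 3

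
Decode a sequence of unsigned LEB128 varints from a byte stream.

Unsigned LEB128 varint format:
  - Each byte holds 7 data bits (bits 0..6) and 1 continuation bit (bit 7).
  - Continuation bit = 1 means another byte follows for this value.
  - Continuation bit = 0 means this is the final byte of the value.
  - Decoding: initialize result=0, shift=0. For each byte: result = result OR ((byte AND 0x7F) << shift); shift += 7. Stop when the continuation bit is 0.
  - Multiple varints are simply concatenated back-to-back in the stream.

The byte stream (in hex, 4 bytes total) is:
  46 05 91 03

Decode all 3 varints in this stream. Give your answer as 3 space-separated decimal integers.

Answer: 70 5 401

Derivation:
  byte[0]=0x46 cont=0 payload=0x46=70: acc |= 70<<0 -> acc=70 shift=7 [end]
Varint 1: bytes[0:1] = 46 -> value 70 (1 byte(s))
  byte[1]=0x05 cont=0 payload=0x05=5: acc |= 5<<0 -> acc=5 shift=7 [end]
Varint 2: bytes[1:2] = 05 -> value 5 (1 byte(s))
  byte[2]=0x91 cont=1 payload=0x11=17: acc |= 17<<0 -> acc=17 shift=7
  byte[3]=0x03 cont=0 payload=0x03=3: acc |= 3<<7 -> acc=401 shift=14 [end]
Varint 3: bytes[2:4] = 91 03 -> value 401 (2 byte(s))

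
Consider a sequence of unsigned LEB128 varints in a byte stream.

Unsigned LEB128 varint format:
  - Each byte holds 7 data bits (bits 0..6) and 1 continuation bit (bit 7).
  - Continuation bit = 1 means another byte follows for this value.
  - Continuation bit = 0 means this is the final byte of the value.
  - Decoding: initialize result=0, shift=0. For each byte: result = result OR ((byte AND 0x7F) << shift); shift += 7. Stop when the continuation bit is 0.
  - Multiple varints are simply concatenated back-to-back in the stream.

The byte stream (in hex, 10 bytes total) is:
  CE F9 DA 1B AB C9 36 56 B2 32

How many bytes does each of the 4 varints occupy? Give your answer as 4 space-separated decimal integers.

  byte[0]=0xCE cont=1 payload=0x4E=78: acc |= 78<<0 -> acc=78 shift=7
  byte[1]=0xF9 cont=1 payload=0x79=121: acc |= 121<<7 -> acc=15566 shift=14
  byte[2]=0xDA cont=1 payload=0x5A=90: acc |= 90<<14 -> acc=1490126 shift=21
  byte[3]=0x1B cont=0 payload=0x1B=27: acc |= 27<<21 -> acc=58113230 shift=28 [end]
Varint 1: bytes[0:4] = CE F9 DA 1B -> value 58113230 (4 byte(s))
  byte[4]=0xAB cont=1 payload=0x2B=43: acc |= 43<<0 -> acc=43 shift=7
  byte[5]=0xC9 cont=1 payload=0x49=73: acc |= 73<<7 -> acc=9387 shift=14
  byte[6]=0x36 cont=0 payload=0x36=54: acc |= 54<<14 -> acc=894123 shift=21 [end]
Varint 2: bytes[4:7] = AB C9 36 -> value 894123 (3 byte(s))
  byte[7]=0x56 cont=0 payload=0x56=86: acc |= 86<<0 -> acc=86 shift=7 [end]
Varint 3: bytes[7:8] = 56 -> value 86 (1 byte(s))
  byte[8]=0xB2 cont=1 payload=0x32=50: acc |= 50<<0 -> acc=50 shift=7
  byte[9]=0x32 cont=0 payload=0x32=50: acc |= 50<<7 -> acc=6450 shift=14 [end]
Varint 4: bytes[8:10] = B2 32 -> value 6450 (2 byte(s))

Answer: 4 3 1 2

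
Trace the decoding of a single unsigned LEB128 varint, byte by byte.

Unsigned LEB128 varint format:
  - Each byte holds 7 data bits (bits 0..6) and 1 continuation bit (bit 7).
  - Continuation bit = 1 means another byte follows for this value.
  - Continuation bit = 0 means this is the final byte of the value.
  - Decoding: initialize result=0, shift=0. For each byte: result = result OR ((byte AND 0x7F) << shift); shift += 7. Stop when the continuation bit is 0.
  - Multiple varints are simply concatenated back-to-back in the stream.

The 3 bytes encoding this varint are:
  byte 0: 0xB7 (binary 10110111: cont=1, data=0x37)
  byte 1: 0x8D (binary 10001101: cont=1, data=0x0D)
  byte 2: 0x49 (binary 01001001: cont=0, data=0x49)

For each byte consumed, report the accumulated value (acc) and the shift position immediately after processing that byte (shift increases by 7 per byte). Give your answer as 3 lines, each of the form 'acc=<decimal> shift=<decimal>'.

Answer: acc=55 shift=7
acc=1719 shift=14
acc=1197751 shift=21

Derivation:
byte 0=0xB7: payload=0x37=55, contrib = 55<<0 = 55; acc -> 55, shift -> 7
byte 1=0x8D: payload=0x0D=13, contrib = 13<<7 = 1664; acc -> 1719, shift -> 14
byte 2=0x49: payload=0x49=73, contrib = 73<<14 = 1196032; acc -> 1197751, shift -> 21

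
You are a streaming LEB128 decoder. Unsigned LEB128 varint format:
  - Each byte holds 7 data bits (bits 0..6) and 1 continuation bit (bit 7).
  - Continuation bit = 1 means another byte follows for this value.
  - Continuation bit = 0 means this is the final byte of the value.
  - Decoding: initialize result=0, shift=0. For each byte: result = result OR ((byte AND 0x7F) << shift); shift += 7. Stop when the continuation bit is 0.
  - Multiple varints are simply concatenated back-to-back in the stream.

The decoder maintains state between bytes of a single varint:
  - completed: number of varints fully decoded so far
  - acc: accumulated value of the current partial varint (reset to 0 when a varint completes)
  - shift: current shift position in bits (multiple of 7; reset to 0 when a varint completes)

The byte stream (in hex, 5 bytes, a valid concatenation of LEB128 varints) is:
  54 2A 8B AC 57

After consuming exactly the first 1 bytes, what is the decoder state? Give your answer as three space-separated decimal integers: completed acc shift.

byte[0]=0x54 cont=0 payload=0x54: varint #1 complete (value=84); reset -> completed=1 acc=0 shift=0

Answer: 1 0 0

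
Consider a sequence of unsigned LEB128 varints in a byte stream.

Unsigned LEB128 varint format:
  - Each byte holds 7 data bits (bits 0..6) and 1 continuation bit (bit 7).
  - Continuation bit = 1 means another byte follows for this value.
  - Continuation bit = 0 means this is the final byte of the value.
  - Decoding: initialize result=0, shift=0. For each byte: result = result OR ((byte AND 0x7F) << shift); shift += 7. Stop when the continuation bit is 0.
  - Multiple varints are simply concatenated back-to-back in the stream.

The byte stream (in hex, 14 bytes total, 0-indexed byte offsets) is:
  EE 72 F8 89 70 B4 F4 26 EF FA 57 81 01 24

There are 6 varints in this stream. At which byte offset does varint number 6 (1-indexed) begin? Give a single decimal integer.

  byte[0]=0xEE cont=1 payload=0x6E=110: acc |= 110<<0 -> acc=110 shift=7
  byte[1]=0x72 cont=0 payload=0x72=114: acc |= 114<<7 -> acc=14702 shift=14 [end]
Varint 1: bytes[0:2] = EE 72 -> value 14702 (2 byte(s))
  byte[2]=0xF8 cont=1 payload=0x78=120: acc |= 120<<0 -> acc=120 shift=7
  byte[3]=0x89 cont=1 payload=0x09=9: acc |= 9<<7 -> acc=1272 shift=14
  byte[4]=0x70 cont=0 payload=0x70=112: acc |= 112<<14 -> acc=1836280 shift=21 [end]
Varint 2: bytes[2:5] = F8 89 70 -> value 1836280 (3 byte(s))
  byte[5]=0xB4 cont=1 payload=0x34=52: acc |= 52<<0 -> acc=52 shift=7
  byte[6]=0xF4 cont=1 payload=0x74=116: acc |= 116<<7 -> acc=14900 shift=14
  byte[7]=0x26 cont=0 payload=0x26=38: acc |= 38<<14 -> acc=637492 shift=21 [end]
Varint 3: bytes[5:8] = B4 F4 26 -> value 637492 (3 byte(s))
  byte[8]=0xEF cont=1 payload=0x6F=111: acc |= 111<<0 -> acc=111 shift=7
  byte[9]=0xFA cont=1 payload=0x7A=122: acc |= 122<<7 -> acc=15727 shift=14
  byte[10]=0x57 cont=0 payload=0x57=87: acc |= 87<<14 -> acc=1441135 shift=21 [end]
Varint 4: bytes[8:11] = EF FA 57 -> value 1441135 (3 byte(s))
  byte[11]=0x81 cont=1 payload=0x01=1: acc |= 1<<0 -> acc=1 shift=7
  byte[12]=0x01 cont=0 payload=0x01=1: acc |= 1<<7 -> acc=129 shift=14 [end]
Varint 5: bytes[11:13] = 81 01 -> value 129 (2 byte(s))
  byte[13]=0x24 cont=0 payload=0x24=36: acc |= 36<<0 -> acc=36 shift=7 [end]
Varint 6: bytes[13:14] = 24 -> value 36 (1 byte(s))

Answer: 13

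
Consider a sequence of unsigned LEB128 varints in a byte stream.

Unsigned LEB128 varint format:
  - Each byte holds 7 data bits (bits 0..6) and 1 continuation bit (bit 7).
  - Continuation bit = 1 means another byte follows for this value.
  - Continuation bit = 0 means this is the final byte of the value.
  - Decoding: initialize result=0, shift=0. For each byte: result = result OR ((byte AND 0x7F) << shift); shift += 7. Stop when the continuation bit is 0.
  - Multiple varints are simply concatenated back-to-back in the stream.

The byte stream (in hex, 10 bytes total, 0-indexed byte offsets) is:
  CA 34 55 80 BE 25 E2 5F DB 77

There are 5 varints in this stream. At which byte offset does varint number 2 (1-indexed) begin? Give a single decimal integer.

Answer: 2

Derivation:
  byte[0]=0xCA cont=1 payload=0x4A=74: acc |= 74<<0 -> acc=74 shift=7
  byte[1]=0x34 cont=0 payload=0x34=52: acc |= 52<<7 -> acc=6730 shift=14 [end]
Varint 1: bytes[0:2] = CA 34 -> value 6730 (2 byte(s))
  byte[2]=0x55 cont=0 payload=0x55=85: acc |= 85<<0 -> acc=85 shift=7 [end]
Varint 2: bytes[2:3] = 55 -> value 85 (1 byte(s))
  byte[3]=0x80 cont=1 payload=0x00=0: acc |= 0<<0 -> acc=0 shift=7
  byte[4]=0xBE cont=1 payload=0x3E=62: acc |= 62<<7 -> acc=7936 shift=14
  byte[5]=0x25 cont=0 payload=0x25=37: acc |= 37<<14 -> acc=614144 shift=21 [end]
Varint 3: bytes[3:6] = 80 BE 25 -> value 614144 (3 byte(s))
  byte[6]=0xE2 cont=1 payload=0x62=98: acc |= 98<<0 -> acc=98 shift=7
  byte[7]=0x5F cont=0 payload=0x5F=95: acc |= 95<<7 -> acc=12258 shift=14 [end]
Varint 4: bytes[6:8] = E2 5F -> value 12258 (2 byte(s))
  byte[8]=0xDB cont=1 payload=0x5B=91: acc |= 91<<0 -> acc=91 shift=7
  byte[9]=0x77 cont=0 payload=0x77=119: acc |= 119<<7 -> acc=15323 shift=14 [end]
Varint 5: bytes[8:10] = DB 77 -> value 15323 (2 byte(s))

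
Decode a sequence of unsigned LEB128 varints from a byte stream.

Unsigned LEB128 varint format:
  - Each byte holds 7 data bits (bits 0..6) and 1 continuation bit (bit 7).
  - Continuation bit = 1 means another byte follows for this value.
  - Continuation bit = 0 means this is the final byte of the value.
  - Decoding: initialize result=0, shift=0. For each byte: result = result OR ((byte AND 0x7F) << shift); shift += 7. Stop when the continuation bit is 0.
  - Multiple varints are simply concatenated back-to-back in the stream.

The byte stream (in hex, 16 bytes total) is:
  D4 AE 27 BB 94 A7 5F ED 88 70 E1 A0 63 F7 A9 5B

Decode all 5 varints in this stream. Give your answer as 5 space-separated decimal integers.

Answer: 644948 199871035 1836141 1626209 1496311

Derivation:
  byte[0]=0xD4 cont=1 payload=0x54=84: acc |= 84<<0 -> acc=84 shift=7
  byte[1]=0xAE cont=1 payload=0x2E=46: acc |= 46<<7 -> acc=5972 shift=14
  byte[2]=0x27 cont=0 payload=0x27=39: acc |= 39<<14 -> acc=644948 shift=21 [end]
Varint 1: bytes[0:3] = D4 AE 27 -> value 644948 (3 byte(s))
  byte[3]=0xBB cont=1 payload=0x3B=59: acc |= 59<<0 -> acc=59 shift=7
  byte[4]=0x94 cont=1 payload=0x14=20: acc |= 20<<7 -> acc=2619 shift=14
  byte[5]=0xA7 cont=1 payload=0x27=39: acc |= 39<<14 -> acc=641595 shift=21
  byte[6]=0x5F cont=0 payload=0x5F=95: acc |= 95<<21 -> acc=199871035 shift=28 [end]
Varint 2: bytes[3:7] = BB 94 A7 5F -> value 199871035 (4 byte(s))
  byte[7]=0xED cont=1 payload=0x6D=109: acc |= 109<<0 -> acc=109 shift=7
  byte[8]=0x88 cont=1 payload=0x08=8: acc |= 8<<7 -> acc=1133 shift=14
  byte[9]=0x70 cont=0 payload=0x70=112: acc |= 112<<14 -> acc=1836141 shift=21 [end]
Varint 3: bytes[7:10] = ED 88 70 -> value 1836141 (3 byte(s))
  byte[10]=0xE1 cont=1 payload=0x61=97: acc |= 97<<0 -> acc=97 shift=7
  byte[11]=0xA0 cont=1 payload=0x20=32: acc |= 32<<7 -> acc=4193 shift=14
  byte[12]=0x63 cont=0 payload=0x63=99: acc |= 99<<14 -> acc=1626209 shift=21 [end]
Varint 4: bytes[10:13] = E1 A0 63 -> value 1626209 (3 byte(s))
  byte[13]=0xF7 cont=1 payload=0x77=119: acc |= 119<<0 -> acc=119 shift=7
  byte[14]=0xA9 cont=1 payload=0x29=41: acc |= 41<<7 -> acc=5367 shift=14
  byte[15]=0x5B cont=0 payload=0x5B=91: acc |= 91<<14 -> acc=1496311 shift=21 [end]
Varint 5: bytes[13:16] = F7 A9 5B -> value 1496311 (3 byte(s))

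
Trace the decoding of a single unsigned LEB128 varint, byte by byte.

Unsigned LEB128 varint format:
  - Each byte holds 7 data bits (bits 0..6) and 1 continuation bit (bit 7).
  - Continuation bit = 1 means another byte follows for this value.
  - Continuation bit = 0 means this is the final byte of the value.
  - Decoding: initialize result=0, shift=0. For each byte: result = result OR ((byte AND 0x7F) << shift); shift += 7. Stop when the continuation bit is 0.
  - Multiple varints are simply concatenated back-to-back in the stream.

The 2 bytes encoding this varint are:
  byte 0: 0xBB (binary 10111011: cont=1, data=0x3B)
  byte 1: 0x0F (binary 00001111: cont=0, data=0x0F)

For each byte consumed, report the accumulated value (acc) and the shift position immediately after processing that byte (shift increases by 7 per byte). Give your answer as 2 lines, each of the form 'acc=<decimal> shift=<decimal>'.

Answer: acc=59 shift=7
acc=1979 shift=14

Derivation:
byte 0=0xBB: payload=0x3B=59, contrib = 59<<0 = 59; acc -> 59, shift -> 7
byte 1=0x0F: payload=0x0F=15, contrib = 15<<7 = 1920; acc -> 1979, shift -> 14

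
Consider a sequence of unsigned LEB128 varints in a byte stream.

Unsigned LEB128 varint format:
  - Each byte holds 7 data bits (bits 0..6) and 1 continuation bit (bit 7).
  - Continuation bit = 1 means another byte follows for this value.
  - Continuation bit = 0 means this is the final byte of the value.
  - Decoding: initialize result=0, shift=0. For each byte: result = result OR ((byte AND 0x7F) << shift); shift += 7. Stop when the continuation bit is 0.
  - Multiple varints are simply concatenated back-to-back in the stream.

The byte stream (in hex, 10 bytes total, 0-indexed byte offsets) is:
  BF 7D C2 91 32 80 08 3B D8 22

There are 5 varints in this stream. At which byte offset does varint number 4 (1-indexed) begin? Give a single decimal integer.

  byte[0]=0xBF cont=1 payload=0x3F=63: acc |= 63<<0 -> acc=63 shift=7
  byte[1]=0x7D cont=0 payload=0x7D=125: acc |= 125<<7 -> acc=16063 shift=14 [end]
Varint 1: bytes[0:2] = BF 7D -> value 16063 (2 byte(s))
  byte[2]=0xC2 cont=1 payload=0x42=66: acc |= 66<<0 -> acc=66 shift=7
  byte[3]=0x91 cont=1 payload=0x11=17: acc |= 17<<7 -> acc=2242 shift=14
  byte[4]=0x32 cont=0 payload=0x32=50: acc |= 50<<14 -> acc=821442 shift=21 [end]
Varint 2: bytes[2:5] = C2 91 32 -> value 821442 (3 byte(s))
  byte[5]=0x80 cont=1 payload=0x00=0: acc |= 0<<0 -> acc=0 shift=7
  byte[6]=0x08 cont=0 payload=0x08=8: acc |= 8<<7 -> acc=1024 shift=14 [end]
Varint 3: bytes[5:7] = 80 08 -> value 1024 (2 byte(s))
  byte[7]=0x3B cont=0 payload=0x3B=59: acc |= 59<<0 -> acc=59 shift=7 [end]
Varint 4: bytes[7:8] = 3B -> value 59 (1 byte(s))
  byte[8]=0xD8 cont=1 payload=0x58=88: acc |= 88<<0 -> acc=88 shift=7
  byte[9]=0x22 cont=0 payload=0x22=34: acc |= 34<<7 -> acc=4440 shift=14 [end]
Varint 5: bytes[8:10] = D8 22 -> value 4440 (2 byte(s))

Answer: 7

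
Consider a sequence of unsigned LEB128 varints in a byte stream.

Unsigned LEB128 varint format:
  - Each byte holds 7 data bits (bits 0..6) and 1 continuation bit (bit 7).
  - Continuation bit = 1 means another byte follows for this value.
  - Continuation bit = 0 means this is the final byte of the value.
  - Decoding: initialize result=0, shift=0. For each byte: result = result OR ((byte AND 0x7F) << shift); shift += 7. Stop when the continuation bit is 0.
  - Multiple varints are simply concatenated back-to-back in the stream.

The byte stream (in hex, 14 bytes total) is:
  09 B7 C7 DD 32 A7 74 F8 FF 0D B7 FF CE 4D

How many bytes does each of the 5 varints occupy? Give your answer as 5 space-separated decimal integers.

Answer: 1 4 2 3 4

Derivation:
  byte[0]=0x09 cont=0 payload=0x09=9: acc |= 9<<0 -> acc=9 shift=7 [end]
Varint 1: bytes[0:1] = 09 -> value 9 (1 byte(s))
  byte[1]=0xB7 cont=1 payload=0x37=55: acc |= 55<<0 -> acc=55 shift=7
  byte[2]=0xC7 cont=1 payload=0x47=71: acc |= 71<<7 -> acc=9143 shift=14
  byte[3]=0xDD cont=1 payload=0x5D=93: acc |= 93<<14 -> acc=1532855 shift=21
  byte[4]=0x32 cont=0 payload=0x32=50: acc |= 50<<21 -> acc=106390455 shift=28 [end]
Varint 2: bytes[1:5] = B7 C7 DD 32 -> value 106390455 (4 byte(s))
  byte[5]=0xA7 cont=1 payload=0x27=39: acc |= 39<<0 -> acc=39 shift=7
  byte[6]=0x74 cont=0 payload=0x74=116: acc |= 116<<7 -> acc=14887 shift=14 [end]
Varint 3: bytes[5:7] = A7 74 -> value 14887 (2 byte(s))
  byte[7]=0xF8 cont=1 payload=0x78=120: acc |= 120<<0 -> acc=120 shift=7
  byte[8]=0xFF cont=1 payload=0x7F=127: acc |= 127<<7 -> acc=16376 shift=14
  byte[9]=0x0D cont=0 payload=0x0D=13: acc |= 13<<14 -> acc=229368 shift=21 [end]
Varint 4: bytes[7:10] = F8 FF 0D -> value 229368 (3 byte(s))
  byte[10]=0xB7 cont=1 payload=0x37=55: acc |= 55<<0 -> acc=55 shift=7
  byte[11]=0xFF cont=1 payload=0x7F=127: acc |= 127<<7 -> acc=16311 shift=14
  byte[12]=0xCE cont=1 payload=0x4E=78: acc |= 78<<14 -> acc=1294263 shift=21
  byte[13]=0x4D cont=0 payload=0x4D=77: acc |= 77<<21 -> acc=162774967 shift=28 [end]
Varint 5: bytes[10:14] = B7 FF CE 4D -> value 162774967 (4 byte(s))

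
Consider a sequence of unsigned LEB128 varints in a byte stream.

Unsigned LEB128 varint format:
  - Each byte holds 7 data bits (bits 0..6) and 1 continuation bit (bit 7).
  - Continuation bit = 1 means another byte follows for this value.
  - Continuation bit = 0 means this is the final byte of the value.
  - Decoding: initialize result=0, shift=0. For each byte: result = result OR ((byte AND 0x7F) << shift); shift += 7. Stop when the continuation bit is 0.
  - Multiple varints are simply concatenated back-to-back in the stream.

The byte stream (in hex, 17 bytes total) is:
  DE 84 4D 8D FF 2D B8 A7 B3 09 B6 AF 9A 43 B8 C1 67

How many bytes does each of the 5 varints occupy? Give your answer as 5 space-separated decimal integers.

  byte[0]=0xDE cont=1 payload=0x5E=94: acc |= 94<<0 -> acc=94 shift=7
  byte[1]=0x84 cont=1 payload=0x04=4: acc |= 4<<7 -> acc=606 shift=14
  byte[2]=0x4D cont=0 payload=0x4D=77: acc |= 77<<14 -> acc=1262174 shift=21 [end]
Varint 1: bytes[0:3] = DE 84 4D -> value 1262174 (3 byte(s))
  byte[3]=0x8D cont=1 payload=0x0D=13: acc |= 13<<0 -> acc=13 shift=7
  byte[4]=0xFF cont=1 payload=0x7F=127: acc |= 127<<7 -> acc=16269 shift=14
  byte[5]=0x2D cont=0 payload=0x2D=45: acc |= 45<<14 -> acc=753549 shift=21 [end]
Varint 2: bytes[3:6] = 8D FF 2D -> value 753549 (3 byte(s))
  byte[6]=0xB8 cont=1 payload=0x38=56: acc |= 56<<0 -> acc=56 shift=7
  byte[7]=0xA7 cont=1 payload=0x27=39: acc |= 39<<7 -> acc=5048 shift=14
  byte[8]=0xB3 cont=1 payload=0x33=51: acc |= 51<<14 -> acc=840632 shift=21
  byte[9]=0x09 cont=0 payload=0x09=9: acc |= 9<<21 -> acc=19715000 shift=28 [end]
Varint 3: bytes[6:10] = B8 A7 B3 09 -> value 19715000 (4 byte(s))
  byte[10]=0xB6 cont=1 payload=0x36=54: acc |= 54<<0 -> acc=54 shift=7
  byte[11]=0xAF cont=1 payload=0x2F=47: acc |= 47<<7 -> acc=6070 shift=14
  byte[12]=0x9A cont=1 payload=0x1A=26: acc |= 26<<14 -> acc=432054 shift=21
  byte[13]=0x43 cont=0 payload=0x43=67: acc |= 67<<21 -> acc=140941238 shift=28 [end]
Varint 4: bytes[10:14] = B6 AF 9A 43 -> value 140941238 (4 byte(s))
  byte[14]=0xB8 cont=1 payload=0x38=56: acc |= 56<<0 -> acc=56 shift=7
  byte[15]=0xC1 cont=1 payload=0x41=65: acc |= 65<<7 -> acc=8376 shift=14
  byte[16]=0x67 cont=0 payload=0x67=103: acc |= 103<<14 -> acc=1695928 shift=21 [end]
Varint 5: bytes[14:17] = B8 C1 67 -> value 1695928 (3 byte(s))

Answer: 3 3 4 4 3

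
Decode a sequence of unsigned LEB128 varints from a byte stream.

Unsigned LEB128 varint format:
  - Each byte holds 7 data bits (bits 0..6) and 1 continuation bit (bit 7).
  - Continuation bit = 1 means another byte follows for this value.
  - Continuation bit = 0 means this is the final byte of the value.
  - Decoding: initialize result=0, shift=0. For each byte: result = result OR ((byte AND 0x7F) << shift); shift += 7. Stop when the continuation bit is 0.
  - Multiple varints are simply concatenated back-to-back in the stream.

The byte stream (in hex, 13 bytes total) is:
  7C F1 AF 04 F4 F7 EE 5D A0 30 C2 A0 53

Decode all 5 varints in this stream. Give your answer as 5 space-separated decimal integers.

Answer: 124 71665 196852724 6176 1364034

Derivation:
  byte[0]=0x7C cont=0 payload=0x7C=124: acc |= 124<<0 -> acc=124 shift=7 [end]
Varint 1: bytes[0:1] = 7C -> value 124 (1 byte(s))
  byte[1]=0xF1 cont=1 payload=0x71=113: acc |= 113<<0 -> acc=113 shift=7
  byte[2]=0xAF cont=1 payload=0x2F=47: acc |= 47<<7 -> acc=6129 shift=14
  byte[3]=0x04 cont=0 payload=0x04=4: acc |= 4<<14 -> acc=71665 shift=21 [end]
Varint 2: bytes[1:4] = F1 AF 04 -> value 71665 (3 byte(s))
  byte[4]=0xF4 cont=1 payload=0x74=116: acc |= 116<<0 -> acc=116 shift=7
  byte[5]=0xF7 cont=1 payload=0x77=119: acc |= 119<<7 -> acc=15348 shift=14
  byte[6]=0xEE cont=1 payload=0x6E=110: acc |= 110<<14 -> acc=1817588 shift=21
  byte[7]=0x5D cont=0 payload=0x5D=93: acc |= 93<<21 -> acc=196852724 shift=28 [end]
Varint 3: bytes[4:8] = F4 F7 EE 5D -> value 196852724 (4 byte(s))
  byte[8]=0xA0 cont=1 payload=0x20=32: acc |= 32<<0 -> acc=32 shift=7
  byte[9]=0x30 cont=0 payload=0x30=48: acc |= 48<<7 -> acc=6176 shift=14 [end]
Varint 4: bytes[8:10] = A0 30 -> value 6176 (2 byte(s))
  byte[10]=0xC2 cont=1 payload=0x42=66: acc |= 66<<0 -> acc=66 shift=7
  byte[11]=0xA0 cont=1 payload=0x20=32: acc |= 32<<7 -> acc=4162 shift=14
  byte[12]=0x53 cont=0 payload=0x53=83: acc |= 83<<14 -> acc=1364034 shift=21 [end]
Varint 5: bytes[10:13] = C2 A0 53 -> value 1364034 (3 byte(s))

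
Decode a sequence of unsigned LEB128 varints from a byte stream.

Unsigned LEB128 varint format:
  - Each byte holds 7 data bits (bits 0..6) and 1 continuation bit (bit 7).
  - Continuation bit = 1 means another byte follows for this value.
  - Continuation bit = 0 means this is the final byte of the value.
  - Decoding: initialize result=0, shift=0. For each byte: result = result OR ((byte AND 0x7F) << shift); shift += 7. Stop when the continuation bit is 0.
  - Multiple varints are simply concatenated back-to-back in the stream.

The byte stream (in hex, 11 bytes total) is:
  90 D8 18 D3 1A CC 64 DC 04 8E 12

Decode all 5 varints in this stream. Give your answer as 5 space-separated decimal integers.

Answer: 404496 3411 12876 604 2318

Derivation:
  byte[0]=0x90 cont=1 payload=0x10=16: acc |= 16<<0 -> acc=16 shift=7
  byte[1]=0xD8 cont=1 payload=0x58=88: acc |= 88<<7 -> acc=11280 shift=14
  byte[2]=0x18 cont=0 payload=0x18=24: acc |= 24<<14 -> acc=404496 shift=21 [end]
Varint 1: bytes[0:3] = 90 D8 18 -> value 404496 (3 byte(s))
  byte[3]=0xD3 cont=1 payload=0x53=83: acc |= 83<<0 -> acc=83 shift=7
  byte[4]=0x1A cont=0 payload=0x1A=26: acc |= 26<<7 -> acc=3411 shift=14 [end]
Varint 2: bytes[3:5] = D3 1A -> value 3411 (2 byte(s))
  byte[5]=0xCC cont=1 payload=0x4C=76: acc |= 76<<0 -> acc=76 shift=7
  byte[6]=0x64 cont=0 payload=0x64=100: acc |= 100<<7 -> acc=12876 shift=14 [end]
Varint 3: bytes[5:7] = CC 64 -> value 12876 (2 byte(s))
  byte[7]=0xDC cont=1 payload=0x5C=92: acc |= 92<<0 -> acc=92 shift=7
  byte[8]=0x04 cont=0 payload=0x04=4: acc |= 4<<7 -> acc=604 shift=14 [end]
Varint 4: bytes[7:9] = DC 04 -> value 604 (2 byte(s))
  byte[9]=0x8E cont=1 payload=0x0E=14: acc |= 14<<0 -> acc=14 shift=7
  byte[10]=0x12 cont=0 payload=0x12=18: acc |= 18<<7 -> acc=2318 shift=14 [end]
Varint 5: bytes[9:11] = 8E 12 -> value 2318 (2 byte(s))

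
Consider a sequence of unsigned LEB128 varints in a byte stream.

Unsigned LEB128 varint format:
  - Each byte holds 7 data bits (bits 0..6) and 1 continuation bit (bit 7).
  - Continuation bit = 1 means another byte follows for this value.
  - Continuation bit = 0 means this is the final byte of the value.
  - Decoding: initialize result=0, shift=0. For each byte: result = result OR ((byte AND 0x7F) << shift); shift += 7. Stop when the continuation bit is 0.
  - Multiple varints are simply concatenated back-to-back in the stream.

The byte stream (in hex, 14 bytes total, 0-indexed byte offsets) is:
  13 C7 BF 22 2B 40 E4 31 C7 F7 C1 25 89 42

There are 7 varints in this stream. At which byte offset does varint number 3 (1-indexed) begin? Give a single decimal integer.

Answer: 4

Derivation:
  byte[0]=0x13 cont=0 payload=0x13=19: acc |= 19<<0 -> acc=19 shift=7 [end]
Varint 1: bytes[0:1] = 13 -> value 19 (1 byte(s))
  byte[1]=0xC7 cont=1 payload=0x47=71: acc |= 71<<0 -> acc=71 shift=7
  byte[2]=0xBF cont=1 payload=0x3F=63: acc |= 63<<7 -> acc=8135 shift=14
  byte[3]=0x22 cont=0 payload=0x22=34: acc |= 34<<14 -> acc=565191 shift=21 [end]
Varint 2: bytes[1:4] = C7 BF 22 -> value 565191 (3 byte(s))
  byte[4]=0x2B cont=0 payload=0x2B=43: acc |= 43<<0 -> acc=43 shift=7 [end]
Varint 3: bytes[4:5] = 2B -> value 43 (1 byte(s))
  byte[5]=0x40 cont=0 payload=0x40=64: acc |= 64<<0 -> acc=64 shift=7 [end]
Varint 4: bytes[5:6] = 40 -> value 64 (1 byte(s))
  byte[6]=0xE4 cont=1 payload=0x64=100: acc |= 100<<0 -> acc=100 shift=7
  byte[7]=0x31 cont=0 payload=0x31=49: acc |= 49<<7 -> acc=6372 shift=14 [end]
Varint 5: bytes[6:8] = E4 31 -> value 6372 (2 byte(s))
  byte[8]=0xC7 cont=1 payload=0x47=71: acc |= 71<<0 -> acc=71 shift=7
  byte[9]=0xF7 cont=1 payload=0x77=119: acc |= 119<<7 -> acc=15303 shift=14
  byte[10]=0xC1 cont=1 payload=0x41=65: acc |= 65<<14 -> acc=1080263 shift=21
  byte[11]=0x25 cont=0 payload=0x25=37: acc |= 37<<21 -> acc=78674887 shift=28 [end]
Varint 6: bytes[8:12] = C7 F7 C1 25 -> value 78674887 (4 byte(s))
  byte[12]=0x89 cont=1 payload=0x09=9: acc |= 9<<0 -> acc=9 shift=7
  byte[13]=0x42 cont=0 payload=0x42=66: acc |= 66<<7 -> acc=8457 shift=14 [end]
Varint 7: bytes[12:14] = 89 42 -> value 8457 (2 byte(s))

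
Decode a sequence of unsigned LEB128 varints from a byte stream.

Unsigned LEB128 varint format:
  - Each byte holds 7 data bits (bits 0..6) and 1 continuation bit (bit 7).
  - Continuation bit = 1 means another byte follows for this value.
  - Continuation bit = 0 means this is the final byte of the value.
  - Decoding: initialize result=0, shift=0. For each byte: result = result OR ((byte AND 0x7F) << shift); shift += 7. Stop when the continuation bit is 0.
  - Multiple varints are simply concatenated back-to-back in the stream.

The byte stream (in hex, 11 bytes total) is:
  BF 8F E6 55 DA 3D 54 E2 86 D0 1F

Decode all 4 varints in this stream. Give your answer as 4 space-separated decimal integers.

Answer: 179931071 7898 84 66323298

Derivation:
  byte[0]=0xBF cont=1 payload=0x3F=63: acc |= 63<<0 -> acc=63 shift=7
  byte[1]=0x8F cont=1 payload=0x0F=15: acc |= 15<<7 -> acc=1983 shift=14
  byte[2]=0xE6 cont=1 payload=0x66=102: acc |= 102<<14 -> acc=1673151 shift=21
  byte[3]=0x55 cont=0 payload=0x55=85: acc |= 85<<21 -> acc=179931071 shift=28 [end]
Varint 1: bytes[0:4] = BF 8F E6 55 -> value 179931071 (4 byte(s))
  byte[4]=0xDA cont=1 payload=0x5A=90: acc |= 90<<0 -> acc=90 shift=7
  byte[5]=0x3D cont=0 payload=0x3D=61: acc |= 61<<7 -> acc=7898 shift=14 [end]
Varint 2: bytes[4:6] = DA 3D -> value 7898 (2 byte(s))
  byte[6]=0x54 cont=0 payload=0x54=84: acc |= 84<<0 -> acc=84 shift=7 [end]
Varint 3: bytes[6:7] = 54 -> value 84 (1 byte(s))
  byte[7]=0xE2 cont=1 payload=0x62=98: acc |= 98<<0 -> acc=98 shift=7
  byte[8]=0x86 cont=1 payload=0x06=6: acc |= 6<<7 -> acc=866 shift=14
  byte[9]=0xD0 cont=1 payload=0x50=80: acc |= 80<<14 -> acc=1311586 shift=21
  byte[10]=0x1F cont=0 payload=0x1F=31: acc |= 31<<21 -> acc=66323298 shift=28 [end]
Varint 4: bytes[7:11] = E2 86 D0 1F -> value 66323298 (4 byte(s))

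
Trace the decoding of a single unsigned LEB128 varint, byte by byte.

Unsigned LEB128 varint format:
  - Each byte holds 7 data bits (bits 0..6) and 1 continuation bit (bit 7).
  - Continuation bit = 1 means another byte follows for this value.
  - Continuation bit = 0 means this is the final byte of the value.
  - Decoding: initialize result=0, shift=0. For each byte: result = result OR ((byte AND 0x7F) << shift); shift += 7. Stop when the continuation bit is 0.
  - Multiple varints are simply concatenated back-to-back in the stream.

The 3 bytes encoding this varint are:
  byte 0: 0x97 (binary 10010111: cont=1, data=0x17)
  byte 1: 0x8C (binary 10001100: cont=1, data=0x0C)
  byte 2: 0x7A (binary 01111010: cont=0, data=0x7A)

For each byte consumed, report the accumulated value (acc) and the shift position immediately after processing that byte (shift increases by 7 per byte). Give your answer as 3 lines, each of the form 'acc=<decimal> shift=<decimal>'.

byte 0=0x97: payload=0x17=23, contrib = 23<<0 = 23; acc -> 23, shift -> 7
byte 1=0x8C: payload=0x0C=12, contrib = 12<<7 = 1536; acc -> 1559, shift -> 14
byte 2=0x7A: payload=0x7A=122, contrib = 122<<14 = 1998848; acc -> 2000407, shift -> 21

Answer: acc=23 shift=7
acc=1559 shift=14
acc=2000407 shift=21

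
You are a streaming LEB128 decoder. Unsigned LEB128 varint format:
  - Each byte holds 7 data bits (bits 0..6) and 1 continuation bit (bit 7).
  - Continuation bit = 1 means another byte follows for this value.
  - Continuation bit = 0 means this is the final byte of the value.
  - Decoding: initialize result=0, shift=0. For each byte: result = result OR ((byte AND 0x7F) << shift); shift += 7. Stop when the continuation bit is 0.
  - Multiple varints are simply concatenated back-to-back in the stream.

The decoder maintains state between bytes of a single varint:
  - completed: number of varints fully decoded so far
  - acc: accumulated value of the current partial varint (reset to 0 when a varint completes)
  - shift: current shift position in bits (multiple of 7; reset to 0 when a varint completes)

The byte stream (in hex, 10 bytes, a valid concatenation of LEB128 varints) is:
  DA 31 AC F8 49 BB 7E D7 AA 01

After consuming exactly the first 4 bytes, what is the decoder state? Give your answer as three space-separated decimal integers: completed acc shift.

Answer: 1 15404 14

Derivation:
byte[0]=0xDA cont=1 payload=0x5A: acc |= 90<<0 -> completed=0 acc=90 shift=7
byte[1]=0x31 cont=0 payload=0x31: varint #1 complete (value=6362); reset -> completed=1 acc=0 shift=0
byte[2]=0xAC cont=1 payload=0x2C: acc |= 44<<0 -> completed=1 acc=44 shift=7
byte[3]=0xF8 cont=1 payload=0x78: acc |= 120<<7 -> completed=1 acc=15404 shift=14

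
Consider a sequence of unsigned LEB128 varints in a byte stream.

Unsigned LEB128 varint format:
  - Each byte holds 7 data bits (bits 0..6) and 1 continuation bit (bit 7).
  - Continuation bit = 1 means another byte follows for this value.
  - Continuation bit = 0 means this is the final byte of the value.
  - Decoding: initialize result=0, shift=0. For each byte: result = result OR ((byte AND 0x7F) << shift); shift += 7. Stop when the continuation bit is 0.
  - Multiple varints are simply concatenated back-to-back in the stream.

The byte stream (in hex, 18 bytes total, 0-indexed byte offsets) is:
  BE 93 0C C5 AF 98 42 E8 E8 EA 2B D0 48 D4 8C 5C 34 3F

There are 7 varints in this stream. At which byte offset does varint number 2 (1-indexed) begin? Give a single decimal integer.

  byte[0]=0xBE cont=1 payload=0x3E=62: acc |= 62<<0 -> acc=62 shift=7
  byte[1]=0x93 cont=1 payload=0x13=19: acc |= 19<<7 -> acc=2494 shift=14
  byte[2]=0x0C cont=0 payload=0x0C=12: acc |= 12<<14 -> acc=199102 shift=21 [end]
Varint 1: bytes[0:3] = BE 93 0C -> value 199102 (3 byte(s))
  byte[3]=0xC5 cont=1 payload=0x45=69: acc |= 69<<0 -> acc=69 shift=7
  byte[4]=0xAF cont=1 payload=0x2F=47: acc |= 47<<7 -> acc=6085 shift=14
  byte[5]=0x98 cont=1 payload=0x18=24: acc |= 24<<14 -> acc=399301 shift=21
  byte[6]=0x42 cont=0 payload=0x42=66: acc |= 66<<21 -> acc=138811333 shift=28 [end]
Varint 2: bytes[3:7] = C5 AF 98 42 -> value 138811333 (4 byte(s))
  byte[7]=0xE8 cont=1 payload=0x68=104: acc |= 104<<0 -> acc=104 shift=7
  byte[8]=0xE8 cont=1 payload=0x68=104: acc |= 104<<7 -> acc=13416 shift=14
  byte[9]=0xEA cont=1 payload=0x6A=106: acc |= 106<<14 -> acc=1750120 shift=21
  byte[10]=0x2B cont=0 payload=0x2B=43: acc |= 43<<21 -> acc=91927656 shift=28 [end]
Varint 3: bytes[7:11] = E8 E8 EA 2B -> value 91927656 (4 byte(s))
  byte[11]=0xD0 cont=1 payload=0x50=80: acc |= 80<<0 -> acc=80 shift=7
  byte[12]=0x48 cont=0 payload=0x48=72: acc |= 72<<7 -> acc=9296 shift=14 [end]
Varint 4: bytes[11:13] = D0 48 -> value 9296 (2 byte(s))
  byte[13]=0xD4 cont=1 payload=0x54=84: acc |= 84<<0 -> acc=84 shift=7
  byte[14]=0x8C cont=1 payload=0x0C=12: acc |= 12<<7 -> acc=1620 shift=14
  byte[15]=0x5C cont=0 payload=0x5C=92: acc |= 92<<14 -> acc=1508948 shift=21 [end]
Varint 5: bytes[13:16] = D4 8C 5C -> value 1508948 (3 byte(s))
  byte[16]=0x34 cont=0 payload=0x34=52: acc |= 52<<0 -> acc=52 shift=7 [end]
Varint 6: bytes[16:17] = 34 -> value 52 (1 byte(s))
  byte[17]=0x3F cont=0 payload=0x3F=63: acc |= 63<<0 -> acc=63 shift=7 [end]
Varint 7: bytes[17:18] = 3F -> value 63 (1 byte(s))

Answer: 3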